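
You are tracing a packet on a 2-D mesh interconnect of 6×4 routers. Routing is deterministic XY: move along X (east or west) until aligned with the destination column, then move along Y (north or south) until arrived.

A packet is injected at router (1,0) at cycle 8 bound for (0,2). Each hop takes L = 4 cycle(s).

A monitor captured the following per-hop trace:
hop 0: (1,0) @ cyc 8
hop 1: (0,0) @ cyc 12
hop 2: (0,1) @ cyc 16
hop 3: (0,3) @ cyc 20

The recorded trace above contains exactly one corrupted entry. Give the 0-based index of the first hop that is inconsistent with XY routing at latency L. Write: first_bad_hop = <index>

first_bad_hop = 3

check 1→ d=(-1,0) cyc+4: ok
check 2→ d=(0,1) cyc+4: ok
check 3→ d=(0,2) cyc+4: BAD: non-unit step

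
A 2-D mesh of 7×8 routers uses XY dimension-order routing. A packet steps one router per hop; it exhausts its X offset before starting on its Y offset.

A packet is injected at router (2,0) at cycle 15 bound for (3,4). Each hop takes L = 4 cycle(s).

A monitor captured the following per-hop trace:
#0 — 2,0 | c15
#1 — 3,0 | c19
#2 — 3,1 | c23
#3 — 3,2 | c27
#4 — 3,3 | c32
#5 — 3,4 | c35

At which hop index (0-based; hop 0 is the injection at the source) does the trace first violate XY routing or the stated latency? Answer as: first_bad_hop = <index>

first_bad_hop = 4

hop 1: step (+1,+0), +4 cyc — ok
hop 2: step (+0,+1), +4 cyc — ok
hop 3: step (+0,+1), +4 cyc — ok
hop 4: step (+0,+1), +5 cyc — BAD: Δcyc=5≠L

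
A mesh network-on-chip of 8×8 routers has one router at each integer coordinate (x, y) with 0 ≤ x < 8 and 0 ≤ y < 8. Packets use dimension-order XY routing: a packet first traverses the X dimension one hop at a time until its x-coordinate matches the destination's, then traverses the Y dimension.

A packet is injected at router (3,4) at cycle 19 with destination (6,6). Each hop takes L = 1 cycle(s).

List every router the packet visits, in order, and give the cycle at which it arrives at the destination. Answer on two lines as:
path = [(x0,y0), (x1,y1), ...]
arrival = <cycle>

#0 — 3,4 | c19
#1 — 4,4 | c20 | E
#2 — 5,4 | c21 | E
#3 — 6,4 | c22 | E
#4 — 6,5 | c23 | N
#5 — 6,6 | c24 | N

path = [(3,4), (4,4), (5,4), (6,4), (6,5), (6,6)]
arrival = 24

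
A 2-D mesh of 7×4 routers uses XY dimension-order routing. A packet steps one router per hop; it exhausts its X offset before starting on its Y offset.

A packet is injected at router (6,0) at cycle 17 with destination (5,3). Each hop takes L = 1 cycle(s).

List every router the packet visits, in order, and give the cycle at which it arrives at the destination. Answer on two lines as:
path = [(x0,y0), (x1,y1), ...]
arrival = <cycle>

path = [(6,0), (5,0), (5,1), (5,2), (5,3)]
arrival = 21

hop 0: (6,0) @ cyc 17
hop 1: (5,0) @ cyc 18  [W]
hop 2: (5,1) @ cyc 19  [N]
hop 3: (5,2) @ cyc 20  [N]
hop 4: (5,3) @ cyc 21  [N]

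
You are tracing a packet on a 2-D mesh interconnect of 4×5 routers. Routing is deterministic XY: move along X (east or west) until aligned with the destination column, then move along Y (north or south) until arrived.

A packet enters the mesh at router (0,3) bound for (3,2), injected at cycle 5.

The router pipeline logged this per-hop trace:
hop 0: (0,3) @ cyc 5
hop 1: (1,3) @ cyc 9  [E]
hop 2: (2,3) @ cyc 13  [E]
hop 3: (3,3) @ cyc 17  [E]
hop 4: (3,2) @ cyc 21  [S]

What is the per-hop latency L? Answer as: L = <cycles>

L = 4

Between hops 0 and 1 the cycle counter advances 9 − 5 = 4.
That increment is L by definition: L = 4.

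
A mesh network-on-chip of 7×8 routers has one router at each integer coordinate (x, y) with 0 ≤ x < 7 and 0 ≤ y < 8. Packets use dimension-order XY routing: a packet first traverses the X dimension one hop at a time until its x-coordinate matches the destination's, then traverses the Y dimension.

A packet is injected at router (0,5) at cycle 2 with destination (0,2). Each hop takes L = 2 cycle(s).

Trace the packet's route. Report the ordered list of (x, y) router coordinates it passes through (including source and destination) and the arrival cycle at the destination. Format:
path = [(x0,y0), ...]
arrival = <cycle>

hop 0: (0,5) @ cyc 2
hop 1: (0,4) @ cyc 4  [S]
hop 2: (0,3) @ cyc 6  [S]
hop 3: (0,2) @ cyc 8  [S]

path = [(0,5), (0,4), (0,3), (0,2)]
arrival = 8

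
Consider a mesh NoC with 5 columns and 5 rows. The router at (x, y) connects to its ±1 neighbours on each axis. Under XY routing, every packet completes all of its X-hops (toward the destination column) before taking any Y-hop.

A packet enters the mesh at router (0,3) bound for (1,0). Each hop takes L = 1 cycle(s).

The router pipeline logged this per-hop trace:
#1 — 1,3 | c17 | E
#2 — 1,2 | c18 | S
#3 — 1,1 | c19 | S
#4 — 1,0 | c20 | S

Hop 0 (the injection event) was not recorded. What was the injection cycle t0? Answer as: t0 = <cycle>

The first recorded entry is hop 1 at cycle 17.
Therefore t0 = 17 − L = 16.

t0 = 16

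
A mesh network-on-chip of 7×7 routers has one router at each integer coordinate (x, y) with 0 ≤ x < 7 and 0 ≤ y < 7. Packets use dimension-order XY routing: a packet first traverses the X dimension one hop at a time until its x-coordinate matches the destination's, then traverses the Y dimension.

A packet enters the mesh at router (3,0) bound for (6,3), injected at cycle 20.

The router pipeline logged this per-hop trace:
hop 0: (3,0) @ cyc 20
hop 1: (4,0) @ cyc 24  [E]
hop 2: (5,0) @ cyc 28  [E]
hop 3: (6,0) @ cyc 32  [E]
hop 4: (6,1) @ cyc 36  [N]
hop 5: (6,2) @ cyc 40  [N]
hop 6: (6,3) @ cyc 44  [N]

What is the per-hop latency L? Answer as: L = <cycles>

From hop 0 (20) to hop 1 (24): +4 cycles.
Each hop adds L, hence L = 4.

L = 4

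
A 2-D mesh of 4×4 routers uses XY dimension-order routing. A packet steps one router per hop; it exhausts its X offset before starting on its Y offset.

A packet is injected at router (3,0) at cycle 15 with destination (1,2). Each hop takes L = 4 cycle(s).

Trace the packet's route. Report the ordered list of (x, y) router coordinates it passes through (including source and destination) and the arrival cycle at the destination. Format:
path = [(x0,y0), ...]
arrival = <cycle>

#0 — 3,0 | c15
#1 — 2,0 | c19 | W
#2 — 1,0 | c23 | W
#3 — 1,1 | c27 | N
#4 — 1,2 | c31 | N

path = [(3,0), (2,0), (1,0), (1,1), (1,2)]
arrival = 31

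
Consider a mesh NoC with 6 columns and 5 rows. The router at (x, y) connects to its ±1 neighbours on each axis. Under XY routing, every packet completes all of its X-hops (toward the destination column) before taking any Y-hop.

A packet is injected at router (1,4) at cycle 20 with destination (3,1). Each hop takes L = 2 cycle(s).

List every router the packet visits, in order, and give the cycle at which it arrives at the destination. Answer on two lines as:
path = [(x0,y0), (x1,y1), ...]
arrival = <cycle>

path = [(1,4), (2,4), (3,4), (3,3), (3,2), (3,1)]
arrival = 30

[0] x=1 y=4 t=20
[1] x=2 y=4 t=22 →E
[2] x=3 y=4 t=24 →E
[3] x=3 y=3 t=26 →S
[4] x=3 y=2 t=28 →S
[5] x=3 y=1 t=30 →S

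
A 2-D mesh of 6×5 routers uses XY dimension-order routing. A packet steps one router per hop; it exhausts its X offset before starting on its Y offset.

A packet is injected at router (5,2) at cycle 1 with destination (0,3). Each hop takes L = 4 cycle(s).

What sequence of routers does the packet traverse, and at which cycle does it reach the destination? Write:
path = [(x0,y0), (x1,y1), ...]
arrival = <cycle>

path = [(5,2), (4,2), (3,2), (2,2), (1,2), (0,2), (0,3)]
arrival = 25

hop 0: (5,2) @ cyc 1
hop 1: (4,2) @ cyc 5  [W]
hop 2: (3,2) @ cyc 9  [W]
hop 3: (2,2) @ cyc 13  [W]
hop 4: (1,2) @ cyc 17  [W]
hop 5: (0,2) @ cyc 21  [W]
hop 6: (0,3) @ cyc 25  [N]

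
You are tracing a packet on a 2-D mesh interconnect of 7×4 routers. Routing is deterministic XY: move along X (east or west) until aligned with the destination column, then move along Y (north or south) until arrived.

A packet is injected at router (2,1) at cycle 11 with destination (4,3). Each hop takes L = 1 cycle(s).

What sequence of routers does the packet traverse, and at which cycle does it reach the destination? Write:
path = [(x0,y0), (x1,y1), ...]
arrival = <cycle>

path = [(2,1), (3,1), (4,1), (4,2), (4,3)]
arrival = 15

t=11: at (2,1)
t=12: at (3,1) after E
t=13: at (4,1) after E
t=14: at (4,2) after N
t=15: at (4,3) after N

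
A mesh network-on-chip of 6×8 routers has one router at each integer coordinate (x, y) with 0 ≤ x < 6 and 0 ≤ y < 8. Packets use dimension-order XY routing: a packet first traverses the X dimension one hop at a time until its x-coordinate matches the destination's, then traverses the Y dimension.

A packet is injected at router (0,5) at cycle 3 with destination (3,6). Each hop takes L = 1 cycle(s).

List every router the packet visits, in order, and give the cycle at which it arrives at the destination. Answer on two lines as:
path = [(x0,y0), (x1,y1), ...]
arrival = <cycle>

path = [(0,5), (1,5), (2,5), (3,5), (3,6)]
arrival = 7

#0 — 0,5 | c3
#1 — 1,5 | c4 | E
#2 — 2,5 | c5 | E
#3 — 3,5 | c6 | E
#4 — 3,6 | c7 | N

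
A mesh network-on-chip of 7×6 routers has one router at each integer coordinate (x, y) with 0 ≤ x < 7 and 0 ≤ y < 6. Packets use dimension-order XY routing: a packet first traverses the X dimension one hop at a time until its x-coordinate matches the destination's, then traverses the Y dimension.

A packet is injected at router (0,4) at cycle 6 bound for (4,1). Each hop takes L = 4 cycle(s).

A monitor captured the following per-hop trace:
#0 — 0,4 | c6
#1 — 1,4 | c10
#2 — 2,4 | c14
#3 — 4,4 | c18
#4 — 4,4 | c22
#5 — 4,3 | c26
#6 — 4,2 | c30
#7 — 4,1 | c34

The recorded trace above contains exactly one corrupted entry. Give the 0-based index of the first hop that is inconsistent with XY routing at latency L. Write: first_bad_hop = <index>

first_bad_hop = 3

check 1→ d=(1,0) cyc+4: ok
check 2→ d=(1,0) cyc+4: ok
check 3→ d=(2,0) cyc+4: BAD: non-unit step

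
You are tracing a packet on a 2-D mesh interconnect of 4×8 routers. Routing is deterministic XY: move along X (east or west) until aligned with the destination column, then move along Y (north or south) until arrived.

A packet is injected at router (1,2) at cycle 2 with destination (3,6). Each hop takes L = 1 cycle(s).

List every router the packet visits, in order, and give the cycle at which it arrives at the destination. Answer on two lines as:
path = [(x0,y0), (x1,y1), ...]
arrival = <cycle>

path = [(1,2), (2,2), (3,2), (3,3), (3,4), (3,5), (3,6)]
arrival = 8

hop 0: (1,2) @ cyc 2
hop 1: (2,2) @ cyc 3  [E]
hop 2: (3,2) @ cyc 4  [E]
hop 3: (3,3) @ cyc 5  [N]
hop 4: (3,4) @ cyc 6  [N]
hop 5: (3,5) @ cyc 7  [N]
hop 6: (3,6) @ cyc 8  [N]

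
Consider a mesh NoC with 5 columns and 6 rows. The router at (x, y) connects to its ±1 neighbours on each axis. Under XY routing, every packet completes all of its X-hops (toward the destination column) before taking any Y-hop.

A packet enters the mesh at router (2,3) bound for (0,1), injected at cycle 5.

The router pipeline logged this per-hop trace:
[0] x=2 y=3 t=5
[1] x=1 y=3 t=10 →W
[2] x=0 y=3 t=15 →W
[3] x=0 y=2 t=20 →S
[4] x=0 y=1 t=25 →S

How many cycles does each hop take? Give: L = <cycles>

L = 5

Δcyc across hop 0→1: 10 − 5 = 5.
One hop costs L cycles, so L = 5.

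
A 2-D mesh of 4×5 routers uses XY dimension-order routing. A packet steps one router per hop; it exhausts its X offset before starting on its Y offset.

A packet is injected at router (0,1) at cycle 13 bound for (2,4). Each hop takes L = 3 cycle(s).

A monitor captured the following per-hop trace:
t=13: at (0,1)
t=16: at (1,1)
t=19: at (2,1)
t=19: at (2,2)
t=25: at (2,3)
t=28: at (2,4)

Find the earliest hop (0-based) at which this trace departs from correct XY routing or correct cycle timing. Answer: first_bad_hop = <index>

first_bad_hop = 3

hop 1: step (+1,+0), +3 cyc — ok
hop 2: step (+1,+0), +3 cyc — ok
hop 3: step (+0,+1), +0 cyc — BAD: Δcyc=0≠L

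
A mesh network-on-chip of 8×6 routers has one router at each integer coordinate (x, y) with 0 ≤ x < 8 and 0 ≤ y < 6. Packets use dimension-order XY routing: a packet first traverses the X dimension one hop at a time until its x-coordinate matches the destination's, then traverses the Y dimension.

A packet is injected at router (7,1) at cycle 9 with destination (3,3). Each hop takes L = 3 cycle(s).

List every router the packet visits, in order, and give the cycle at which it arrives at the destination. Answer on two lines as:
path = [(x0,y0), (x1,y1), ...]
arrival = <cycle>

path = [(7,1), (6,1), (5,1), (4,1), (3,1), (3,2), (3,3)]
arrival = 27

  0. router=(7,1) cycle=9 (inject)
  1. router=(6,1) cycle=12 dir=W
  2. router=(5,1) cycle=15 dir=W
  3. router=(4,1) cycle=18 dir=W
  4. router=(3,1) cycle=21 dir=W
  5. router=(3,2) cycle=24 dir=N
  6. router=(3,3) cycle=27 dir=N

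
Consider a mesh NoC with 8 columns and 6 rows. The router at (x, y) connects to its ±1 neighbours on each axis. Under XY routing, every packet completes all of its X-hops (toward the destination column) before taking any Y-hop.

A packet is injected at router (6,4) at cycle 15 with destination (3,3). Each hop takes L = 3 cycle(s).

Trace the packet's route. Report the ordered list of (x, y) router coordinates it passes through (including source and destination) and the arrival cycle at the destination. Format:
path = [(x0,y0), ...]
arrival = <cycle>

#0 — 6,4 | c15
#1 — 5,4 | c18 | W
#2 — 4,4 | c21 | W
#3 — 3,4 | c24 | W
#4 — 3,3 | c27 | S

path = [(6,4), (5,4), (4,4), (3,4), (3,3)]
arrival = 27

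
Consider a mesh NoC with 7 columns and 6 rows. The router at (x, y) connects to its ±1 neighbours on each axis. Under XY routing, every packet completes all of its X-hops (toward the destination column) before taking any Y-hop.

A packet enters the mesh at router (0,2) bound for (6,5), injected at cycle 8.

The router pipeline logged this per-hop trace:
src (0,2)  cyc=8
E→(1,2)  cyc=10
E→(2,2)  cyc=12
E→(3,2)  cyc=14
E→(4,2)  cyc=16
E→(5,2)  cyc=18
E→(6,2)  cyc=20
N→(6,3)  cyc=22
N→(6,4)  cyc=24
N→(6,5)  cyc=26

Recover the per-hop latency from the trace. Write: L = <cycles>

L = 2

From hop 0 (8) to hop 1 (10): +2 cycles.
Per-hop latency L = Δcyc = 2.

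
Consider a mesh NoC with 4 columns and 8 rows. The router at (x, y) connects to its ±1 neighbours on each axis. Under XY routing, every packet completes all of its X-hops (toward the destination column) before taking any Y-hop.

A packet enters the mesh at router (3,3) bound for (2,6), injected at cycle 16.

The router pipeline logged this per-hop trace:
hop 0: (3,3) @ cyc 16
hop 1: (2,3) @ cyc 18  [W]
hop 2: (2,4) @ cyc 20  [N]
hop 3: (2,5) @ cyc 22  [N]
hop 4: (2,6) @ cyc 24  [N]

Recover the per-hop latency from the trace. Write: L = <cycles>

From hop 0 (16) to hop 1 (18): +2 cycles.
Each hop adds L, hence L = 2.

L = 2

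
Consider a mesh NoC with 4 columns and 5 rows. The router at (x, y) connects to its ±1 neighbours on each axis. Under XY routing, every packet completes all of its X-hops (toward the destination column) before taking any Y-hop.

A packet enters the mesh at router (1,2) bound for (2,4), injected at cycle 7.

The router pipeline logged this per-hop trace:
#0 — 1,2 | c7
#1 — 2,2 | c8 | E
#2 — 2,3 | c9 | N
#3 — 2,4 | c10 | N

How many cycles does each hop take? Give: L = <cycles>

Between hops 0 and 1 the cycle counter advances 8 − 7 = 1.
Per-hop latency L = Δcyc = 1.

L = 1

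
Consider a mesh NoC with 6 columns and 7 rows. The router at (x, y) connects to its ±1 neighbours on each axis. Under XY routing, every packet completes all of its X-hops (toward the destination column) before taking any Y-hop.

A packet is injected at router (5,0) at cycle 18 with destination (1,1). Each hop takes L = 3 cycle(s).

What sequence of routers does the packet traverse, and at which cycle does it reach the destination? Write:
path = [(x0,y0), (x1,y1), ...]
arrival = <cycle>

t=18: at (5,0)
t=21: at (4,0) after W
t=24: at (3,0) after W
t=27: at (2,0) after W
t=30: at (1,0) after W
t=33: at (1,1) after N

path = [(5,0), (4,0), (3,0), (2,0), (1,0), (1,1)]
arrival = 33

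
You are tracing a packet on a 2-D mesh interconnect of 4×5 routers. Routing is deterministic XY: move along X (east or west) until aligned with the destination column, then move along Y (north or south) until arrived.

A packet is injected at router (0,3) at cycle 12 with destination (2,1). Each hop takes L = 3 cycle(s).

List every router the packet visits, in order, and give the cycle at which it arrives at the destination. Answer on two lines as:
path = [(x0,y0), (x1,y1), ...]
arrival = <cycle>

[0] x=0 y=3 t=12
[1] x=1 y=3 t=15 →E
[2] x=2 y=3 t=18 →E
[3] x=2 y=2 t=21 →S
[4] x=2 y=1 t=24 →S

path = [(0,3), (1,3), (2,3), (2,2), (2,1)]
arrival = 24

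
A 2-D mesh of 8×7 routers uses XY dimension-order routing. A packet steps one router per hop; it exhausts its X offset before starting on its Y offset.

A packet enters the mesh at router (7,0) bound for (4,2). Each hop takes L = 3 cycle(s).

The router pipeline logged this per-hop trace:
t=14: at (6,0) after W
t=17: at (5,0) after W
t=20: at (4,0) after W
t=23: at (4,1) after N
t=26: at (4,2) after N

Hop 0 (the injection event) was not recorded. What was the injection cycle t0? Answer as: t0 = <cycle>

Hop 1 reached at cycle 14; hop k is at t0 + k·L.
Subtract one hop: t0 = 14 − 3 = 11.

t0 = 11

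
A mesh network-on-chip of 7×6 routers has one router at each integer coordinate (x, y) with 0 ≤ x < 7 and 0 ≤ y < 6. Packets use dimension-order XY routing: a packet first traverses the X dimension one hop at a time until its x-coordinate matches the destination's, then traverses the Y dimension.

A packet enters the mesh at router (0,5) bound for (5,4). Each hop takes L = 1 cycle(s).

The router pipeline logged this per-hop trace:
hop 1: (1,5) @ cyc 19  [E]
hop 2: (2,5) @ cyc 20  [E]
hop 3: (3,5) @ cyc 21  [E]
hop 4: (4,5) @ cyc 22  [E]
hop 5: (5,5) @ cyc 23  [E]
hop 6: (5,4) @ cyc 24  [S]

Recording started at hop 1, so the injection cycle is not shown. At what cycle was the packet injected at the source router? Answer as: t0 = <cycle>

Hop 1 reached at cycle 19; hop k is at t0 + k·L.
So t0 = 19 − 1·1 = 18.

t0 = 18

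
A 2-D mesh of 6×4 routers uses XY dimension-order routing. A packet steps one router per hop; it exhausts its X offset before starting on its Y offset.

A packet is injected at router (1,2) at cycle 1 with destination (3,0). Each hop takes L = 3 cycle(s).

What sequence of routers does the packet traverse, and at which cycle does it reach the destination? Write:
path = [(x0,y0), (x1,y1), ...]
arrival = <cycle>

hop 0: (1,2) @ cyc 1
hop 1: (2,2) @ cyc 4  [E]
hop 2: (3,2) @ cyc 7  [E]
hop 3: (3,1) @ cyc 10  [S]
hop 4: (3,0) @ cyc 13  [S]

path = [(1,2), (2,2), (3,2), (3,1), (3,0)]
arrival = 13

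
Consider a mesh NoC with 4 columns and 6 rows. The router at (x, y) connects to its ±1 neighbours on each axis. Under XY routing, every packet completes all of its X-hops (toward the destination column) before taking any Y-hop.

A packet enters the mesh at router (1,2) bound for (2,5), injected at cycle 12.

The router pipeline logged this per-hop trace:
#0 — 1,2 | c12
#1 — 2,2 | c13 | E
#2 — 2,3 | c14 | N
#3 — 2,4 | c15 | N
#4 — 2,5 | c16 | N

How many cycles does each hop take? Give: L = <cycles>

L = 1

cyc[1] − cyc[0] = 13 − 12 = 1.
One hop costs L cycles, so L = 1.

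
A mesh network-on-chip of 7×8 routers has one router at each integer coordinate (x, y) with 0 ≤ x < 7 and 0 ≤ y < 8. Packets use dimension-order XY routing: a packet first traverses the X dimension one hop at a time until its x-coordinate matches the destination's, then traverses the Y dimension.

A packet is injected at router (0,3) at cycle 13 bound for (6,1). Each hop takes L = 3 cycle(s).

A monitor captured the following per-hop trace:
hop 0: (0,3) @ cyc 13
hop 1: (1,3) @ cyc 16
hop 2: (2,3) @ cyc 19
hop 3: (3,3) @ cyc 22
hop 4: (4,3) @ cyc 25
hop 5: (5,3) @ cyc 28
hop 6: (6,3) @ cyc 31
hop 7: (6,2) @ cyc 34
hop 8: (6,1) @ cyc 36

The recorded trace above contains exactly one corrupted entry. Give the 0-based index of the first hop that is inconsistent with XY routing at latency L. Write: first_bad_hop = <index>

  1: Δx=+1 Δy=+0 Δt=3 [ok]
  2: Δx=+1 Δy=+0 Δt=3 [ok]
  3: Δx=+1 Δy=+0 Δt=3 [ok]
  4: Δx=+1 Δy=+0 Δt=3 [ok]
  5: Δx=+1 Δy=+0 Δt=3 [ok]
  6: Δx=+1 Δy=+0 Δt=3 [ok]
  7: Δx=+0 Δy=-1 Δt=3 [ok]
  8: Δx=+0 Δy=-1 Δt=2 [BAD: Δcyc=2≠L]

first_bad_hop = 8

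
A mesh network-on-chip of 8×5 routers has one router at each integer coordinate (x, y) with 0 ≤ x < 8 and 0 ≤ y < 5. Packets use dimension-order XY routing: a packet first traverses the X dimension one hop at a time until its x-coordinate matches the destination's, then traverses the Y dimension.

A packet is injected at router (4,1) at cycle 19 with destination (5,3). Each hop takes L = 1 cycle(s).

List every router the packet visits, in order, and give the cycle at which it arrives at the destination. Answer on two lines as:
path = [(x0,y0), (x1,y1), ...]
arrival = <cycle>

path = [(4,1), (5,1), (5,2), (5,3)]
arrival = 22

#0 — 4,1 | c19
#1 — 5,1 | c20 | E
#2 — 5,2 | c21 | N
#3 — 5,3 | c22 | N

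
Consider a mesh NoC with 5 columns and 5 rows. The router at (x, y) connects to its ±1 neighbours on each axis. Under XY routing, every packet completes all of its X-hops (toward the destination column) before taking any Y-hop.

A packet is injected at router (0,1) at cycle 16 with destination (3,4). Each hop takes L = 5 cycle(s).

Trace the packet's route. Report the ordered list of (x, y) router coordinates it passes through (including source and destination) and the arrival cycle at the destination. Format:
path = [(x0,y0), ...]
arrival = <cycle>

hop 0: (0,1) @ cyc 16
hop 1: (1,1) @ cyc 21  [E]
hop 2: (2,1) @ cyc 26  [E]
hop 3: (3,1) @ cyc 31  [E]
hop 4: (3,2) @ cyc 36  [N]
hop 5: (3,3) @ cyc 41  [N]
hop 6: (3,4) @ cyc 46  [N]

path = [(0,1), (1,1), (2,1), (3,1), (3,2), (3,3), (3,4)]
arrival = 46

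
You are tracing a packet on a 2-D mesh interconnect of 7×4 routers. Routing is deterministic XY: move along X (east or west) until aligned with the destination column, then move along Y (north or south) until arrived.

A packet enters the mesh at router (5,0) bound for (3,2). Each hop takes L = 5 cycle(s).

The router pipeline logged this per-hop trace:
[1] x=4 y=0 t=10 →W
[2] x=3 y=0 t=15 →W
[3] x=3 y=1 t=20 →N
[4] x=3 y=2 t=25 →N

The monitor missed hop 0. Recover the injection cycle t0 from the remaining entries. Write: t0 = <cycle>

t0 = 5

cyc[1] = 10 and cyc[k] = t0 + k·L for every k.
Therefore t0 = 10 − L = 5.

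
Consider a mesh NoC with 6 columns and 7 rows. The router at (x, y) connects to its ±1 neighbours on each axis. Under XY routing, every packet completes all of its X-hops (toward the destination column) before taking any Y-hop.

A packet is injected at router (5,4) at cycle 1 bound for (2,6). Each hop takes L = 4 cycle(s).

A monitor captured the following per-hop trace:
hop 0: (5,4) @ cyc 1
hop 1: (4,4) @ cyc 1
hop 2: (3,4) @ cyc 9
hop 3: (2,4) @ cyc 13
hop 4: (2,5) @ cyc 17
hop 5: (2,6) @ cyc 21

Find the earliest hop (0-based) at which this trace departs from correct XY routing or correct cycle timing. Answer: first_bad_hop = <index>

first_bad_hop = 1

  1: Δx=-1 Δy=+0 Δt=0 [BAD: Δcyc=0≠L]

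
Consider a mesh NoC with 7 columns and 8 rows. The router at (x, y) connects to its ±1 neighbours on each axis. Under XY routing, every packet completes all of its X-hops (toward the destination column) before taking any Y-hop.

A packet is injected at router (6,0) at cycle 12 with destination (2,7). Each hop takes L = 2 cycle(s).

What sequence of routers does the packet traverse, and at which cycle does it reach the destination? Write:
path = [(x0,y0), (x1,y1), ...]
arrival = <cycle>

path = [(6,0), (5,0), (4,0), (3,0), (2,0), (2,1), (2,2), (2,3), (2,4), (2,5), (2,6), (2,7)]
arrival = 34

hop 0: (6,0) @ cyc 12
hop 1: (5,0) @ cyc 14  [W]
hop 2: (4,0) @ cyc 16  [W]
hop 3: (3,0) @ cyc 18  [W]
hop 4: (2,0) @ cyc 20  [W]
hop 5: (2,1) @ cyc 22  [N]
hop 6: (2,2) @ cyc 24  [N]
hop 7: (2,3) @ cyc 26  [N]
hop 8: (2,4) @ cyc 28  [N]
hop 9: (2,5) @ cyc 30  [N]
hop 10: (2,6) @ cyc 32  [N]
hop 11: (2,7) @ cyc 34  [N]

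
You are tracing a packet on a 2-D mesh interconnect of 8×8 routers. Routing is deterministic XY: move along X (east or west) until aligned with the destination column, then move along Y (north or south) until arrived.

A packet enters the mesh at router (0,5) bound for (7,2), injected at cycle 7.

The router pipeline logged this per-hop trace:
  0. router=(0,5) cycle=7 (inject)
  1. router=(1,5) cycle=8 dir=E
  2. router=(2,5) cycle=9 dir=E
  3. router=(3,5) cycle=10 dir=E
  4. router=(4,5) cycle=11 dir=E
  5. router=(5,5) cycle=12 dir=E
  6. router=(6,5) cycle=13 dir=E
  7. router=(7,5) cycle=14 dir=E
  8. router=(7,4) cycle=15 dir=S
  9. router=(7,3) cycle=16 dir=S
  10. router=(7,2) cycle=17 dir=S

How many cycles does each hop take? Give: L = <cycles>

L = 1

cyc[1] − cyc[0] = 8 − 7 = 1.
That increment is L by definition: L = 1.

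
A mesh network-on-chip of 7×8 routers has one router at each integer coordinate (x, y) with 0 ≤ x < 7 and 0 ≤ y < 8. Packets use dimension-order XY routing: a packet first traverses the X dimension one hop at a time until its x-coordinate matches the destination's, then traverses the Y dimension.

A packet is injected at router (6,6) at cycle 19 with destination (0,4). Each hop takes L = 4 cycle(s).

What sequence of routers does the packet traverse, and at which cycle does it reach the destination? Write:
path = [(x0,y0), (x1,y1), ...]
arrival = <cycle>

hop 0: (6,6) @ cyc 19
hop 1: (5,6) @ cyc 23  [W]
hop 2: (4,6) @ cyc 27  [W]
hop 3: (3,6) @ cyc 31  [W]
hop 4: (2,6) @ cyc 35  [W]
hop 5: (1,6) @ cyc 39  [W]
hop 6: (0,6) @ cyc 43  [W]
hop 7: (0,5) @ cyc 47  [S]
hop 8: (0,4) @ cyc 51  [S]

path = [(6,6), (5,6), (4,6), (3,6), (2,6), (1,6), (0,6), (0,5), (0,4)]
arrival = 51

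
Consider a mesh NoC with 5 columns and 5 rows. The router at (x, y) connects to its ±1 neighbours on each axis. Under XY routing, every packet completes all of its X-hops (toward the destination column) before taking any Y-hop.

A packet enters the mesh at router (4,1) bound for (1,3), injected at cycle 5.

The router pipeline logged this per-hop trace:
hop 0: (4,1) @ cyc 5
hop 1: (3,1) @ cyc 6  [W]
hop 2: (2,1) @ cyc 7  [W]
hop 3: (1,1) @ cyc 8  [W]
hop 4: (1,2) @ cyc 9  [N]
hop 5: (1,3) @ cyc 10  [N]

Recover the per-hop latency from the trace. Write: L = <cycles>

L = 1

Between hops 0 and 1 the cycle counter advances 6 − 5 = 1.
Each hop adds L, hence L = 1.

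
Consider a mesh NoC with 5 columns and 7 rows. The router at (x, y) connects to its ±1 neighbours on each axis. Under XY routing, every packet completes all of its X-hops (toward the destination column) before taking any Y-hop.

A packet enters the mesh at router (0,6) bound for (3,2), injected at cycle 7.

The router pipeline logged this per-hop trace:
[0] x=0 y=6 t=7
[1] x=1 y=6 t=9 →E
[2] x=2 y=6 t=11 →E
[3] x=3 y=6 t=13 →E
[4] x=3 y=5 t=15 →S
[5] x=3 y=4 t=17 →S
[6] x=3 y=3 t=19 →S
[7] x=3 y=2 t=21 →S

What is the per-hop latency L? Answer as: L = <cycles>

Between hops 0 and 1 the cycle counter advances 9 − 7 = 2.
That increment is L by definition: L = 2.

L = 2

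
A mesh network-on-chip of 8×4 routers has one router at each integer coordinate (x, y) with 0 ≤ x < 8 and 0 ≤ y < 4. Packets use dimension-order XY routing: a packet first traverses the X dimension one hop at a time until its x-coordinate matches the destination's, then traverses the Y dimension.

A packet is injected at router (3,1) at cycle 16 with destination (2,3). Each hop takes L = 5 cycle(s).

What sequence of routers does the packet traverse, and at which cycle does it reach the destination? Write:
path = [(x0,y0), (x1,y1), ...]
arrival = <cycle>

hop 0: (3,1) @ cyc 16
hop 1: (2,1) @ cyc 21  [W]
hop 2: (2,2) @ cyc 26  [N]
hop 3: (2,3) @ cyc 31  [N]

path = [(3,1), (2,1), (2,2), (2,3)]
arrival = 31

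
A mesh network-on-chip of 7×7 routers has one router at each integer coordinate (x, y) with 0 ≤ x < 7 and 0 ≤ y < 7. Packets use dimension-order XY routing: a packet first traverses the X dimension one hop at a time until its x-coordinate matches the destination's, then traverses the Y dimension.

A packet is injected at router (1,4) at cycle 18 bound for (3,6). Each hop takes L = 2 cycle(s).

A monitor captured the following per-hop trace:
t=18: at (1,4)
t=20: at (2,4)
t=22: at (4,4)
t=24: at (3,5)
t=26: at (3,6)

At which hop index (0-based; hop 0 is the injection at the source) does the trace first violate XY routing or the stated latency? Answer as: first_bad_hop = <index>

first_bad_hop = 2

hop 1: step (+1,+0), +2 cyc — ok
hop 2: step (+2,+0), +2 cyc — BAD: non-unit step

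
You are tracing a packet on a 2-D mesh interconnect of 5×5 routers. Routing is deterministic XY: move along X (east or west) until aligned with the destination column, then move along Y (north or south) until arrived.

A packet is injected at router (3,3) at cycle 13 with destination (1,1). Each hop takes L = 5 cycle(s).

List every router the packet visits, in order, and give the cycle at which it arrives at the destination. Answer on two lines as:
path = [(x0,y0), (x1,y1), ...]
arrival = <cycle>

t=13: at (3,3)
t=18: at (2,3) after W
t=23: at (1,3) after W
t=28: at (1,2) after S
t=33: at (1,1) after S

path = [(3,3), (2,3), (1,3), (1,2), (1,1)]
arrival = 33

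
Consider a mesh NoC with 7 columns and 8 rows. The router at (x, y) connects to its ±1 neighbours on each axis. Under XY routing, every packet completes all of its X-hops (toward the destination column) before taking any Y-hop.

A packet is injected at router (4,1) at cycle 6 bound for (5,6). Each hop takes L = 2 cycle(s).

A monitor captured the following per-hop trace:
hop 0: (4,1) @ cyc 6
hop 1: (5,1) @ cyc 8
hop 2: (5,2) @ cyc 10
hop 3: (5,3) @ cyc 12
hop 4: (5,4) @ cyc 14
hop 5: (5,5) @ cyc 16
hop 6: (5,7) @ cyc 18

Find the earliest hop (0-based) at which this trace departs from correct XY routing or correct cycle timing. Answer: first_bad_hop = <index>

  1: Δx=+1 Δy=+0 Δt=2 [ok]
  2: Δx=+0 Δy=+1 Δt=2 [ok]
  3: Δx=+0 Δy=+1 Δt=2 [ok]
  4: Δx=+0 Δy=+1 Δt=2 [ok]
  5: Δx=+0 Δy=+1 Δt=2 [ok]
  6: Δx=+0 Δy=+2 Δt=2 [BAD: non-unit step]

first_bad_hop = 6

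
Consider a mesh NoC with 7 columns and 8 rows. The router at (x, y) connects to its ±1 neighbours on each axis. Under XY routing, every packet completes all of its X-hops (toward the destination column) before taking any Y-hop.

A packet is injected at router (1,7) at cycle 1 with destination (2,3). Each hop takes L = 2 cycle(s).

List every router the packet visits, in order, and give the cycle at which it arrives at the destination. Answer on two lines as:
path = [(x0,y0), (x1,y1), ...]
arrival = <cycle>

t=1: at (1,7)
t=3: at (2,7) after E
t=5: at (2,6) after S
t=7: at (2,5) after S
t=9: at (2,4) after S
t=11: at (2,3) after S

path = [(1,7), (2,7), (2,6), (2,5), (2,4), (2,3)]
arrival = 11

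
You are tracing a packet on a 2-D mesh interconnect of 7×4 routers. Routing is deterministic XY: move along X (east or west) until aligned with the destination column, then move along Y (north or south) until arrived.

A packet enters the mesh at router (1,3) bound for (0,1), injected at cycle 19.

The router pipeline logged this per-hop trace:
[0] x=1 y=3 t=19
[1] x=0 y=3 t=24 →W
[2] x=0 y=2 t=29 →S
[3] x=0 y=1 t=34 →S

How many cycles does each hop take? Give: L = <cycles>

L = 5

From hop 0 (19) to hop 1 (24): +5 cycles.
One hop costs L cycles, so L = 5.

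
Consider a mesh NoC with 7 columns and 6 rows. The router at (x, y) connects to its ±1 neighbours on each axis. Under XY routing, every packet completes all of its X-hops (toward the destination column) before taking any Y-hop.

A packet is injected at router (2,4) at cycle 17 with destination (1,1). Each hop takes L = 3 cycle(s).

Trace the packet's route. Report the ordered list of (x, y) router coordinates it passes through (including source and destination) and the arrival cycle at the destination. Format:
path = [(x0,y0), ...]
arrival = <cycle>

path = [(2,4), (1,4), (1,3), (1,2), (1,1)]
arrival = 29

  0. router=(2,4) cycle=17 (inject)
  1. router=(1,4) cycle=20 dir=W
  2. router=(1,3) cycle=23 dir=S
  3. router=(1,2) cycle=26 dir=S
  4. router=(1,1) cycle=29 dir=S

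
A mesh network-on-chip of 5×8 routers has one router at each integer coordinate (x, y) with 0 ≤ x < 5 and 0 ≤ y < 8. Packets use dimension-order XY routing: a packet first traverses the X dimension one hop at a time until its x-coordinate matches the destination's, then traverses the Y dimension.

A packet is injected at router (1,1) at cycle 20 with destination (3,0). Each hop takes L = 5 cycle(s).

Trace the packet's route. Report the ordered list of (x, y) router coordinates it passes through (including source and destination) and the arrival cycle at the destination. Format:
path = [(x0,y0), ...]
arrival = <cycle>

#0 — 1,1 | c20
#1 — 2,1 | c25 | E
#2 — 3,1 | c30 | E
#3 — 3,0 | c35 | S

path = [(1,1), (2,1), (3,1), (3,0)]
arrival = 35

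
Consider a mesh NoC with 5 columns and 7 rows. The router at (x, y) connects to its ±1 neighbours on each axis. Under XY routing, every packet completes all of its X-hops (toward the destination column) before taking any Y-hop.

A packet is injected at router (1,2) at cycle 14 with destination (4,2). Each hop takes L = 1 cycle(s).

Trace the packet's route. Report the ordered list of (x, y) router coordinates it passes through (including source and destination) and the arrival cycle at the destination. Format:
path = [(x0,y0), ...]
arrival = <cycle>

path = [(1,2), (2,2), (3,2), (4,2)]
arrival = 17

t=14: at (1,2)
t=15: at (2,2) after E
t=16: at (3,2) after E
t=17: at (4,2) after E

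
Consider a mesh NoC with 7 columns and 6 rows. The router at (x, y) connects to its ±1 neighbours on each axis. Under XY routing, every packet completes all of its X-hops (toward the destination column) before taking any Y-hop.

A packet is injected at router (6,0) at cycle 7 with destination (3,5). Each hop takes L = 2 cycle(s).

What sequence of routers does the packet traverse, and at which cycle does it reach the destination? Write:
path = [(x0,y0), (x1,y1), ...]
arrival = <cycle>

hop 0: (6,0) @ cyc 7
hop 1: (5,0) @ cyc 9  [W]
hop 2: (4,0) @ cyc 11  [W]
hop 3: (3,0) @ cyc 13  [W]
hop 4: (3,1) @ cyc 15  [N]
hop 5: (3,2) @ cyc 17  [N]
hop 6: (3,3) @ cyc 19  [N]
hop 7: (3,4) @ cyc 21  [N]
hop 8: (3,5) @ cyc 23  [N]

path = [(6,0), (5,0), (4,0), (3,0), (3,1), (3,2), (3,3), (3,4), (3,5)]
arrival = 23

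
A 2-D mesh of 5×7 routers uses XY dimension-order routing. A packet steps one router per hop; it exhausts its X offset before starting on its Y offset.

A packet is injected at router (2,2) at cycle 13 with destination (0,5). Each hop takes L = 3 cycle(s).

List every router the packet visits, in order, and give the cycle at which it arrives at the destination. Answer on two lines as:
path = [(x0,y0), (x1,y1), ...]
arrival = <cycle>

path = [(2,2), (1,2), (0,2), (0,3), (0,4), (0,5)]
arrival = 28

[0] x=2 y=2 t=13
[1] x=1 y=2 t=16 →W
[2] x=0 y=2 t=19 →W
[3] x=0 y=3 t=22 →N
[4] x=0 y=4 t=25 →N
[5] x=0 y=5 t=28 →N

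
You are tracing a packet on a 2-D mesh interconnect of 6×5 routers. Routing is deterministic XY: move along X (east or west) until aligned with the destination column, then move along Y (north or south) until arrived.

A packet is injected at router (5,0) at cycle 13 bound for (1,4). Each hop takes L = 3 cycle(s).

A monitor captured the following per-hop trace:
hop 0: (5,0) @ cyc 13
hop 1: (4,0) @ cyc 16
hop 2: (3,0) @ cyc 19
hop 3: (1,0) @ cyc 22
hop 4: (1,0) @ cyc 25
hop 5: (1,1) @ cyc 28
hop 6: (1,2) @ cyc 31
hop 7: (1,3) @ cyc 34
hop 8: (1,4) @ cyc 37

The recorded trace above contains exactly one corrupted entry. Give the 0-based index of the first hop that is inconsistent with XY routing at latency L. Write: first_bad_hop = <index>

hop 1: step (-1,+0), +3 cyc — ok
hop 2: step (-1,+0), +3 cyc — ok
hop 3: step (-2,+0), +3 cyc — BAD: non-unit step

first_bad_hop = 3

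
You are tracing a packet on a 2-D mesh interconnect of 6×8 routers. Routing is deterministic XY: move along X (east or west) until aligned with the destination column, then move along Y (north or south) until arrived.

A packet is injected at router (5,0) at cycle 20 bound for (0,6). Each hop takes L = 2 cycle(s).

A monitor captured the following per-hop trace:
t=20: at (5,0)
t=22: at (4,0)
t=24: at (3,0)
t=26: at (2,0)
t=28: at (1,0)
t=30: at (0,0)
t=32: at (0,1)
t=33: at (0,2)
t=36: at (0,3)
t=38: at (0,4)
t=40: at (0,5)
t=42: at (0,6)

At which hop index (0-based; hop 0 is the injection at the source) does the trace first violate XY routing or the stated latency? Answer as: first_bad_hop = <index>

[1] (-1,+0) / 2c ⇒ ok
[2] (-1,+0) / 2c ⇒ ok
[3] (-1,+0) / 2c ⇒ ok
[4] (-1,+0) / 2c ⇒ ok
[5] (-1,+0) / 2c ⇒ ok
[6] (+0,+1) / 2c ⇒ ok
[7] (+0,+1) / 1c ⇒ BAD: Δcyc=1≠L

first_bad_hop = 7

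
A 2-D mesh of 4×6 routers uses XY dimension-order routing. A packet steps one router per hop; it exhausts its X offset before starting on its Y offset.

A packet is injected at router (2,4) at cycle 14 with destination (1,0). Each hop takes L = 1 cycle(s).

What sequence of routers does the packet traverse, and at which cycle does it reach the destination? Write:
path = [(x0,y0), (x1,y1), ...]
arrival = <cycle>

src (2,4)  cyc=14
W→(1,4)  cyc=15
S→(1,3)  cyc=16
S→(1,2)  cyc=17
S→(1,1)  cyc=18
S→(1,0)  cyc=19

path = [(2,4), (1,4), (1,3), (1,2), (1,1), (1,0)]
arrival = 19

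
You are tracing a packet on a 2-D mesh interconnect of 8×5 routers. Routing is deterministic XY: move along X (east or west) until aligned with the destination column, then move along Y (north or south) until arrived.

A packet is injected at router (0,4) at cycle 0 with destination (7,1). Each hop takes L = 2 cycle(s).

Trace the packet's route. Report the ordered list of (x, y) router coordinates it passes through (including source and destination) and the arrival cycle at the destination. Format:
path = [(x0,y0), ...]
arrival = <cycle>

[0] x=0 y=4 t=0
[1] x=1 y=4 t=2 →E
[2] x=2 y=4 t=4 →E
[3] x=3 y=4 t=6 →E
[4] x=4 y=4 t=8 →E
[5] x=5 y=4 t=10 →E
[6] x=6 y=4 t=12 →E
[7] x=7 y=4 t=14 →E
[8] x=7 y=3 t=16 →S
[9] x=7 y=2 t=18 →S
[10] x=7 y=1 t=20 →S

path = [(0,4), (1,4), (2,4), (3,4), (4,4), (5,4), (6,4), (7,4), (7,3), (7,2), (7,1)]
arrival = 20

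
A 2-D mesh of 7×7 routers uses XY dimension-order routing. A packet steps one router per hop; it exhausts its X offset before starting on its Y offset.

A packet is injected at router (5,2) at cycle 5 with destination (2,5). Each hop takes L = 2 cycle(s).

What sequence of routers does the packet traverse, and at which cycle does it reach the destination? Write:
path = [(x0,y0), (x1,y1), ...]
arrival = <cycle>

path = [(5,2), (4,2), (3,2), (2,2), (2,3), (2,4), (2,5)]
arrival = 17

src (5,2)  cyc=5
W→(4,2)  cyc=7
W→(3,2)  cyc=9
W→(2,2)  cyc=11
N→(2,3)  cyc=13
N→(2,4)  cyc=15
N→(2,5)  cyc=17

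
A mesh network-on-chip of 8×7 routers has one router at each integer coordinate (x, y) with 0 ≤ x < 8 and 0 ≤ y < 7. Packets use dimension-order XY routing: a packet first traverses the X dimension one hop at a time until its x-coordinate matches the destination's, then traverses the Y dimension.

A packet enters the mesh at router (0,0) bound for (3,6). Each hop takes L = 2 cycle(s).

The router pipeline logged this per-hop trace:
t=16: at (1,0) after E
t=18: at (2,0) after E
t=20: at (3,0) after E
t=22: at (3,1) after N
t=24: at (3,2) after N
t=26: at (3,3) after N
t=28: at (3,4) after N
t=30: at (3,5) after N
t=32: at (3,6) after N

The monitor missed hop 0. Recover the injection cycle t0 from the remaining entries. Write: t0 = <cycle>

The first recorded entry is hop 1 at cycle 16.
t0 = cyc[1] − L = 16 − 2 = 14.

t0 = 14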